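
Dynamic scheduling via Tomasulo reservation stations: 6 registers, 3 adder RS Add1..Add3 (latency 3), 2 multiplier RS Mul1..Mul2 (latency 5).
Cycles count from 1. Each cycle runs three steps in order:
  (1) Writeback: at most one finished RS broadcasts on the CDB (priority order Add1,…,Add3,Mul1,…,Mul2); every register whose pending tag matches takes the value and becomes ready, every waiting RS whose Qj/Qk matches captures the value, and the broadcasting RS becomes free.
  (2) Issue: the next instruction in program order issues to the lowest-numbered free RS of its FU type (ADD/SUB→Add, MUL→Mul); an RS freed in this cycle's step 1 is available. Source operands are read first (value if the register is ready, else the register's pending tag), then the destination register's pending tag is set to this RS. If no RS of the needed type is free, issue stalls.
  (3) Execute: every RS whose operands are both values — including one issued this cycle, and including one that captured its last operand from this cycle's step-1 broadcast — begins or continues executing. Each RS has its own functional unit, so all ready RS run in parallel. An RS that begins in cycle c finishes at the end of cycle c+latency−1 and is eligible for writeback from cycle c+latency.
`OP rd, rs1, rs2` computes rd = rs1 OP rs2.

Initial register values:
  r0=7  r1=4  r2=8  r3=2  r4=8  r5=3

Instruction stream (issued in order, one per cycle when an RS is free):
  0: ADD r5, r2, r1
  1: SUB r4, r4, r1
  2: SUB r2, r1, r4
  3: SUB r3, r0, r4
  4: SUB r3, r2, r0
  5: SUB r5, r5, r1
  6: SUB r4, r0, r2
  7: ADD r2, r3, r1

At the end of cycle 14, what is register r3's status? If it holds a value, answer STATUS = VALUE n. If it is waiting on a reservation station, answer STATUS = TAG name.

c1: issue ADD r5<-Add1 | r0:7,r1:4,r2:8,r3:2,r4:8,r5:Add1
c2: issue SUB r4<-Add2 | r0:7,r1:4,r2:8,r3:2,r4:Add2,r5:Add1
c3: issue SUB r2<-Add3 | r0:7,r1:4,r2:Add3,r3:2,r4:Add2,r5:Add1
c4: CDB Add1=12; issue SUB r3<-Add1 | r0:7,r1:4,r2:Add3,r3:Add1,r4:Add2,r5:12
c5: CDB Add2=4; issue SUB r3<-Add2 | r0:7,r1:4,r2:Add3,r3:Add2,r4:4,r5:12
c6: stall | r0:7,r1:4,r2:Add3,r3:Add2,r4:4,r5:12
c7: stall | r0:7,r1:4,r2:Add3,r3:Add2,r4:4,r5:12
c8: CDB Add1=3; issue SUB r5<-Add1 | r0:7,r1:4,r2:Add3,r3:Add2,r4:4,r5:Add1
c9: CDB Add3=0; issue SUB r4<-Add3 | r0:7,r1:4,r2:0,r3:Add2,r4:Add3,r5:Add1
c10: stall | r0:7,r1:4,r2:0,r3:Add2,r4:Add3,r5:Add1
c11: CDB Add1=8; issue ADD r2<-Add1 | r0:7,r1:4,r2:Add1,r3:Add2,r4:Add3,r5:8
c12: CDB Add2=-7 | r0:7,r1:4,r2:Add1,r3:-7,r4:Add3,r5:8
c13: CDB Add3=7 | r0:7,r1:4,r2:Add1,r3:-7,r4:7,r5:8
c14: - | r0:7,r1:4,r2:Add1,r3:-7,r4:7,r5:8

STATUS = VALUE -7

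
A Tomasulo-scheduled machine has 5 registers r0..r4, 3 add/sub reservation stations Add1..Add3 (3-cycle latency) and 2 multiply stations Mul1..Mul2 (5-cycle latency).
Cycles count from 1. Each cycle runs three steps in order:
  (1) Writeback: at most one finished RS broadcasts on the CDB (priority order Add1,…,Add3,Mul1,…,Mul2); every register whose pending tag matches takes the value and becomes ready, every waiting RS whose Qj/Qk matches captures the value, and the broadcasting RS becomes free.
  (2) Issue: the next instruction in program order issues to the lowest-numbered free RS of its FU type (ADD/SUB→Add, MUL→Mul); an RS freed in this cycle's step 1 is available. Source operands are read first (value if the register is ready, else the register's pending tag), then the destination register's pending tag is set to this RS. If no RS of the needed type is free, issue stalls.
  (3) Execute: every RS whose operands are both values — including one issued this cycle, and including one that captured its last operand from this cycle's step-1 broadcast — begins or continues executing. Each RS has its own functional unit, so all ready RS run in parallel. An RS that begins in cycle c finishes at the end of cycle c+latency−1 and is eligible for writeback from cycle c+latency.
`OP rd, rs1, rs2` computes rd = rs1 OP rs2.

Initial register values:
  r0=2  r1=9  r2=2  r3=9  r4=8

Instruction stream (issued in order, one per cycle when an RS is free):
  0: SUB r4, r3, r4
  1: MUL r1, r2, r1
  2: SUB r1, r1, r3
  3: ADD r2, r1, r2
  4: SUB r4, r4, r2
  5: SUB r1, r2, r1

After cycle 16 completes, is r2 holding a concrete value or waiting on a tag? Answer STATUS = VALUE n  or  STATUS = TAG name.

c1: issue SUB r4<-Add1 | r0:2,r1:9,r2:2,r3:9,r4:Add1
c2: issue MUL r1<-Mul1 | r0:2,r1:Mul1,r2:2,r3:9,r4:Add1
c3: issue SUB r1<-Add2 | r0:2,r1:Add2,r2:2,r3:9,r4:Add1
c4: CDB Add1=1; issue ADD r2<-Add1 | r0:2,r1:Add2,r2:Add1,r3:9,r4:1
c5: issue SUB r4<-Add3 | r0:2,r1:Add2,r2:Add1,r3:9,r4:Add3
c6: stall | r0:2,r1:Add2,r2:Add1,r3:9,r4:Add3
c7: CDB Mul1=18; stall | r0:2,r1:Add2,r2:Add1,r3:9,r4:Add3
c8: stall | r0:2,r1:Add2,r2:Add1,r3:9,r4:Add3
c9: stall | r0:2,r1:Add2,r2:Add1,r3:9,r4:Add3
c10: CDB Add2=9; issue SUB r1<-Add2 | r0:2,r1:Add2,r2:Add1,r3:9,r4:Add3
c11: - | r0:2,r1:Add2,r2:Add1,r3:9,r4:Add3
c12: - | r0:2,r1:Add2,r2:Add1,r3:9,r4:Add3
c13: CDB Add1=11 | r0:2,r1:Add2,r2:11,r3:9,r4:Add3
c14: - | r0:2,r1:Add2,r2:11,r3:9,r4:Add3
c15: - | r0:2,r1:Add2,r2:11,r3:9,r4:Add3
c16: CDB Add2=2 | r0:2,r1:2,r2:11,r3:9,r4:Add3

STATUS = VALUE 11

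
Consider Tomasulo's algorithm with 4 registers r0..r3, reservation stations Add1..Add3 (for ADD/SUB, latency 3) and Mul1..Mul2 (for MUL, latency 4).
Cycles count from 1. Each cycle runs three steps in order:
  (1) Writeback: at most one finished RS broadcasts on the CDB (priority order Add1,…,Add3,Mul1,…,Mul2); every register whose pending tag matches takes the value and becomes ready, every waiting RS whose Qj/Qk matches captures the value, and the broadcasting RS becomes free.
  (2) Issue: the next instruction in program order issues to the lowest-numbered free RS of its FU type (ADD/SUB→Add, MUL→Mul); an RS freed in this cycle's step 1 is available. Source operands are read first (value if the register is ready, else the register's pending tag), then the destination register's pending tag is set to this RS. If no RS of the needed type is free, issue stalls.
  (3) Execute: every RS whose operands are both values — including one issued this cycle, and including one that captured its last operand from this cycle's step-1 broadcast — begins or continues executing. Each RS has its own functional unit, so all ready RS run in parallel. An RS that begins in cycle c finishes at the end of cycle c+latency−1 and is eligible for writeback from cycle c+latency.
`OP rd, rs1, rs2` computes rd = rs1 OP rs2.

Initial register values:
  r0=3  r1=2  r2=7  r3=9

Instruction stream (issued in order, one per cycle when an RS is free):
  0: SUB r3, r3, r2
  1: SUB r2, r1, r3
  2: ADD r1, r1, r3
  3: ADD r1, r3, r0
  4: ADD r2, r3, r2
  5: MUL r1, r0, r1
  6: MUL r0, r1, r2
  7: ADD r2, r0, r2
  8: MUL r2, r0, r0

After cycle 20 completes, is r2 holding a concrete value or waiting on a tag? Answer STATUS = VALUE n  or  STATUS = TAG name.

STATUS = VALUE 900

cycle 1: issue SUB r3<-Add1 // r0:3,r1:2,r2:7,r3:Add1
cycle 2: issue SUB r2<-Add2 // r0:3,r1:2,r2:Add2,r3:Add1
cycle 3: issue ADD r1<-Add3 // r0:3,r1:Add3,r2:Add2,r3:Add1
cycle 4: CDB Add1=2; issue ADD r1<-Add1 // r0:3,r1:Add1,r2:Add2,r3:2
cycle 5: stall // r0:3,r1:Add1,r2:Add2,r3:2
cycle 6: stall // r0:3,r1:Add1,r2:Add2,r3:2
cycle 7: CDB Add1=5; issue ADD r2<-Add1 // r0:3,r1:5,r2:Add1,r3:2
cycle 8: CDB Add2=0; issue MUL r1<-Mul1 // r0:3,r1:Mul1,r2:Add1,r3:2
cycle 9: CDB Add3=4; issue MUL r0<-Mul2 // r0:Mul2,r1:Mul1,r2:Add1,r3:2
cycle 10: issue ADD r2<-Add2 // r0:Mul2,r1:Mul1,r2:Add2,r3:2
cycle 11: CDB Add1=2; stall // r0:Mul2,r1:Mul1,r2:Add2,r3:2
cycle 12: CDB Mul1=15; issue MUL r2<-Mul1 // r0:Mul2,r1:15,r2:Mul1,r3:2
cycle 13: - // r0:Mul2,r1:15,r2:Mul1,r3:2
cycle 14: - // r0:Mul2,r1:15,r2:Mul1,r3:2
cycle 15: - // r0:Mul2,r1:15,r2:Mul1,r3:2
cycle 16: CDB Mul2=30 // r0:30,r1:15,r2:Mul1,r3:2
cycle 17: - // r0:30,r1:15,r2:Mul1,r3:2
cycle 18: - // r0:30,r1:15,r2:Mul1,r3:2
cycle 19: CDB Add2=32 // r0:30,r1:15,r2:Mul1,r3:2
cycle 20: CDB Mul1=900 // r0:30,r1:15,r2:900,r3:2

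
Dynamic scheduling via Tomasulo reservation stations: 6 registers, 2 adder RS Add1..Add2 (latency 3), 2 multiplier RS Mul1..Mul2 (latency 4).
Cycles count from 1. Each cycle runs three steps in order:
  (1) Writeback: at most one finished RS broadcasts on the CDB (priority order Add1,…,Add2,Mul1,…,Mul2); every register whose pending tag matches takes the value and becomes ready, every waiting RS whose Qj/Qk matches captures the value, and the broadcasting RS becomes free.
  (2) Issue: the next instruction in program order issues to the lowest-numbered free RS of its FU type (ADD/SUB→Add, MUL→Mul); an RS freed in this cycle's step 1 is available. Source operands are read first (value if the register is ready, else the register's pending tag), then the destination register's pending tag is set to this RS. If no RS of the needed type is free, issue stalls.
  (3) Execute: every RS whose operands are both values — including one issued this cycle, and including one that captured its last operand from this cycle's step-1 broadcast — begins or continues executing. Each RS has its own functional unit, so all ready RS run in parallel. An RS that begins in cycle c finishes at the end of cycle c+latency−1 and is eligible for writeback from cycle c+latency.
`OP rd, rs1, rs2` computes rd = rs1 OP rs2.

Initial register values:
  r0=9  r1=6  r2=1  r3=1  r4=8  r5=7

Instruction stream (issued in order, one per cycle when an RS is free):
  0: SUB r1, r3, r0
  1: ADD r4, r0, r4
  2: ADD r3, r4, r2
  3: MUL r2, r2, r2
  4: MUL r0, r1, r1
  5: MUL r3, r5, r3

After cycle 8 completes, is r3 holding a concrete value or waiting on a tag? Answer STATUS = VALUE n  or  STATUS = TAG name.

  c1: issue SUB r1<-Add1  regs: r0:9,r1:Add1,r2:1,r3:1,r4:8,r5:7
  c2: issue ADD r4<-Add2  regs: r0:9,r1:Add1,r2:1,r3:1,r4:Add2,r5:7
  c3: stall  regs: r0:9,r1:Add1,r2:1,r3:1,r4:Add2,r5:7
  c4: CDB Add1=-8; issue ADD r3<-Add1  regs: r0:9,r1:-8,r2:1,r3:Add1,r4:Add2,r5:7
  c5: CDB Add2=17; issue MUL r2<-Mul1  regs: r0:9,r1:-8,r2:Mul1,r3:Add1,r4:17,r5:7
  c6: issue MUL r0<-Mul2  regs: r0:Mul2,r1:-8,r2:Mul1,r3:Add1,r4:17,r5:7
  c7: stall  regs: r0:Mul2,r1:-8,r2:Mul1,r3:Add1,r4:17,r5:7
  c8: CDB Add1=18; stall  regs: r0:Mul2,r1:-8,r2:Mul1,r3:18,r4:17,r5:7

STATUS = VALUE 18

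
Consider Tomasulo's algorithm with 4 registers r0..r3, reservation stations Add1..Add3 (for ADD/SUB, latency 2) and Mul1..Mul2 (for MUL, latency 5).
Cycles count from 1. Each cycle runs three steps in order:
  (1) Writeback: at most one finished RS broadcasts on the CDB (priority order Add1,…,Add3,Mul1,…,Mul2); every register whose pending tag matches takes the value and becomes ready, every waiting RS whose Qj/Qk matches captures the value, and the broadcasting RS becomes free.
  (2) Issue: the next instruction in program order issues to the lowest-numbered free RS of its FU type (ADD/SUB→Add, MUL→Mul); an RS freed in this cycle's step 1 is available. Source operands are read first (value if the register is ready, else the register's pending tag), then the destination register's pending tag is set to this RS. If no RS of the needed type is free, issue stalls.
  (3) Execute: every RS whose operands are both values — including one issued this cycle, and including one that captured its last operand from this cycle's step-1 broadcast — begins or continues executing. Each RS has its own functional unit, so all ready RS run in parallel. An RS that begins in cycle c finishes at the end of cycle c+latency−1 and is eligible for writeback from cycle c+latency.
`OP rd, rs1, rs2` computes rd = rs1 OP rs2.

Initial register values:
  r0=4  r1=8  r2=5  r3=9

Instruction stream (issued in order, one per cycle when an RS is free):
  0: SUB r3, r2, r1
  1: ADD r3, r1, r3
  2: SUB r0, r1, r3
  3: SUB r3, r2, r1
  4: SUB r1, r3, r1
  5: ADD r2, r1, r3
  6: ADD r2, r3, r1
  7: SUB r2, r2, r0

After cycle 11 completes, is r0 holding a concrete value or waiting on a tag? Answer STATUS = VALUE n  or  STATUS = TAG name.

STATUS = VALUE 3

  c1: issue SUB r3<-Add1  regs: r0:4,r1:8,r2:5,r3:Add1
  c2: issue ADD r3<-Add2  regs: r0:4,r1:8,r2:5,r3:Add2
  c3: CDB Add1=-3; issue SUB r0<-Add1  regs: r0:Add1,r1:8,r2:5,r3:Add2
  c4: issue SUB r3<-Add3  regs: r0:Add1,r1:8,r2:5,r3:Add3
  c5: CDB Add2=5; issue SUB r1<-Add2  regs: r0:Add1,r1:Add2,r2:5,r3:Add3
  c6: CDB Add3=-3; issue ADD r2<-Add3  regs: r0:Add1,r1:Add2,r2:Add3,r3:-3
  c7: CDB Add1=3; issue ADD r2<-Add1  regs: r0:3,r1:Add2,r2:Add1,r3:-3
  c8: CDB Add2=-11; issue SUB r2<-Add2  regs: r0:3,r1:-11,r2:Add2,r3:-3
  c9: -  regs: r0:3,r1:-11,r2:Add2,r3:-3
  c10: CDB Add1=-14  regs: r0:3,r1:-11,r2:Add2,r3:-3
  c11: CDB Add3=-14  regs: r0:3,r1:-11,r2:Add2,r3:-3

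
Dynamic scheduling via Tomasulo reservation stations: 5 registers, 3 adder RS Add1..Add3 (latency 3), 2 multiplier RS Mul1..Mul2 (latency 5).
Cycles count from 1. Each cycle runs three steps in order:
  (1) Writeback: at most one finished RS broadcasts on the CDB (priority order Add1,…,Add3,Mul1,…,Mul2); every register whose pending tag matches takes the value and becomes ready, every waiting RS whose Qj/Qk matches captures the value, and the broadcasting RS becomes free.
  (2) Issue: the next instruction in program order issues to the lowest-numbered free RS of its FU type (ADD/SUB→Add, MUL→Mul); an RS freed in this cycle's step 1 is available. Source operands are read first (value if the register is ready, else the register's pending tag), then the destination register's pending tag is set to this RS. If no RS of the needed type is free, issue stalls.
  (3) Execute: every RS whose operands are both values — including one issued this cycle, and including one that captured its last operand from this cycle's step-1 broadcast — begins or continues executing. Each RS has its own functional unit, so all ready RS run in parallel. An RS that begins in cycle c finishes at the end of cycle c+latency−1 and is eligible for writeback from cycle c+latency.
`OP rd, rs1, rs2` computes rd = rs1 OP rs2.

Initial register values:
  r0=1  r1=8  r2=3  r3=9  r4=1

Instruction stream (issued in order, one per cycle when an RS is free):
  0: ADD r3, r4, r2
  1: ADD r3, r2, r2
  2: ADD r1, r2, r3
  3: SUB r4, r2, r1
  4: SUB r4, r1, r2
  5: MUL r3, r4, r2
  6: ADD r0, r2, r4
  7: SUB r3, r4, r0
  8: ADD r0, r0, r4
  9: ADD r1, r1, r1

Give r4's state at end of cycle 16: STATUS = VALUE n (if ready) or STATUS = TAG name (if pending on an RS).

STATUS = VALUE 6

  c1: issue ADD r3<-Add1  regs: r0:1,r1:8,r2:3,r3:Add1,r4:1
  c2: issue ADD r3<-Add2  regs: r0:1,r1:8,r2:3,r3:Add2,r4:1
  c3: issue ADD r1<-Add3  regs: r0:1,r1:Add3,r2:3,r3:Add2,r4:1
  c4: CDB Add1=4; issue SUB r4<-Add1  regs: r0:1,r1:Add3,r2:3,r3:Add2,r4:Add1
  c5: CDB Add2=6; issue SUB r4<-Add2  regs: r0:1,r1:Add3,r2:3,r3:6,r4:Add2
  c6: issue MUL r3<-Mul1  regs: r0:1,r1:Add3,r2:3,r3:Mul1,r4:Add2
  c7: stall  regs: r0:1,r1:Add3,r2:3,r3:Mul1,r4:Add2
  c8: CDB Add3=9; issue ADD r0<-Add3  regs: r0:Add3,r1:9,r2:3,r3:Mul1,r4:Add2
  c9: stall  regs: r0:Add3,r1:9,r2:3,r3:Mul1,r4:Add2
  c10: stall  regs: r0:Add3,r1:9,r2:3,r3:Mul1,r4:Add2
  c11: CDB Add1=-6; issue SUB r3<-Add1  regs: r0:Add3,r1:9,r2:3,r3:Add1,r4:Add2
  c12: CDB Add2=6; issue ADD r0<-Add2  regs: r0:Add2,r1:9,r2:3,r3:Add1,r4:6
  c13: stall  regs: r0:Add2,r1:9,r2:3,r3:Add1,r4:6
  c14: stall  regs: r0:Add2,r1:9,r2:3,r3:Add1,r4:6
  c15: CDB Add3=9; issue ADD r1<-Add3  regs: r0:Add2,r1:Add3,r2:3,r3:Add1,r4:6
  c16: -  regs: r0:Add2,r1:Add3,r2:3,r3:Add1,r4:6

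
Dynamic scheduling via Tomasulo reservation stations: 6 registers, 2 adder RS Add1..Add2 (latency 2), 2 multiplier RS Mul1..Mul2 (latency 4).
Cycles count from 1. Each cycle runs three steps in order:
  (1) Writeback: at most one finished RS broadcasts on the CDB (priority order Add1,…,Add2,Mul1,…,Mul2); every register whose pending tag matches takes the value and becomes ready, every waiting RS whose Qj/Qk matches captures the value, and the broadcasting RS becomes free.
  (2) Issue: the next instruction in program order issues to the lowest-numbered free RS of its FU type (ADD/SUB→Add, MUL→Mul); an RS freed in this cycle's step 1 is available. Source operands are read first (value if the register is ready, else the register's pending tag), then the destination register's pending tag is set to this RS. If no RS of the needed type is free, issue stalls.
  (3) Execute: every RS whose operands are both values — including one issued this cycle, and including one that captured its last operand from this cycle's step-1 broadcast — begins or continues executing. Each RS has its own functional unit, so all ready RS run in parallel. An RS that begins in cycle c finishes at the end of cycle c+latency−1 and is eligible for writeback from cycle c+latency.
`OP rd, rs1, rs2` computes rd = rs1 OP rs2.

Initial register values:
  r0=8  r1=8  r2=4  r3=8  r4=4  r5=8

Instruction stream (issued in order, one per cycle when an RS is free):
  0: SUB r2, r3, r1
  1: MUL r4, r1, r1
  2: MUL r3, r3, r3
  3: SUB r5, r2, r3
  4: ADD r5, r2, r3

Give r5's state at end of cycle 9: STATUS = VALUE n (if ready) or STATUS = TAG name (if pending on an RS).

c1: issue SUB r2<-Add1 | r0:8,r1:8,r2:Add1,r3:8,r4:4,r5:8
c2: issue MUL r4<-Mul1 | r0:8,r1:8,r2:Add1,r3:8,r4:Mul1,r5:8
c3: CDB Add1=0; issue MUL r3<-Mul2 | r0:8,r1:8,r2:0,r3:Mul2,r4:Mul1,r5:8
c4: issue SUB r5<-Add1 | r0:8,r1:8,r2:0,r3:Mul2,r4:Mul1,r5:Add1
c5: issue ADD r5<-Add2 | r0:8,r1:8,r2:0,r3:Mul2,r4:Mul1,r5:Add2
c6: CDB Mul1=64 | r0:8,r1:8,r2:0,r3:Mul2,r4:64,r5:Add2
c7: CDB Mul2=64 | r0:8,r1:8,r2:0,r3:64,r4:64,r5:Add2
c8: - | r0:8,r1:8,r2:0,r3:64,r4:64,r5:Add2
c9: CDB Add1=-64 | r0:8,r1:8,r2:0,r3:64,r4:64,r5:Add2

STATUS = TAG Add2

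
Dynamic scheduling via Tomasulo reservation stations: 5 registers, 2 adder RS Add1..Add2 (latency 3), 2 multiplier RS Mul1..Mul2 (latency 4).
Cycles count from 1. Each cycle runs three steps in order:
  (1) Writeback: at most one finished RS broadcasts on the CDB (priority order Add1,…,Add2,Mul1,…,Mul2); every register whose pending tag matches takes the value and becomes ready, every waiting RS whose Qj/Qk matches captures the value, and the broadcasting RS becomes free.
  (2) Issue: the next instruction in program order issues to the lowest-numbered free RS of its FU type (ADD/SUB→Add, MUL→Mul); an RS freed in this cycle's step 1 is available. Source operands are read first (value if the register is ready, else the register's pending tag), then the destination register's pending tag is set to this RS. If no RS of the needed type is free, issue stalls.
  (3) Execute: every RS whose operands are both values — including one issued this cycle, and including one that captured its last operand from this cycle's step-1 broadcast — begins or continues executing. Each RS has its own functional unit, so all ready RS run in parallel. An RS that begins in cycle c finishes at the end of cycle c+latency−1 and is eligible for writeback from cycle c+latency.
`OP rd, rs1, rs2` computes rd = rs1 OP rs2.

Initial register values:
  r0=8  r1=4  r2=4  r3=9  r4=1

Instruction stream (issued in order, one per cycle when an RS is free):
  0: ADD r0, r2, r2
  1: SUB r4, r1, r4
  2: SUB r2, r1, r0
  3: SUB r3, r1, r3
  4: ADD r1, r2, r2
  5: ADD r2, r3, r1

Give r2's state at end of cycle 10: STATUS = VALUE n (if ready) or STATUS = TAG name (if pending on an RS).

  c1: issue ADD r0<-Add1  regs: r0:Add1,r1:4,r2:4,r3:9,r4:1
  c2: issue SUB r4<-Add2  regs: r0:Add1,r1:4,r2:4,r3:9,r4:Add2
  c3: stall  regs: r0:Add1,r1:4,r2:4,r3:9,r4:Add2
  c4: CDB Add1=8; issue SUB r2<-Add1  regs: r0:8,r1:4,r2:Add1,r3:9,r4:Add2
  c5: CDB Add2=3; issue SUB r3<-Add2  regs: r0:8,r1:4,r2:Add1,r3:Add2,r4:3
  c6: stall  regs: r0:8,r1:4,r2:Add1,r3:Add2,r4:3
  c7: CDB Add1=-4; issue ADD r1<-Add1  regs: r0:8,r1:Add1,r2:-4,r3:Add2,r4:3
  c8: CDB Add2=-5; issue ADD r2<-Add2  regs: r0:8,r1:Add1,r2:Add2,r3:-5,r4:3
  c9: -  regs: r0:8,r1:Add1,r2:Add2,r3:-5,r4:3
  c10: CDB Add1=-8  regs: r0:8,r1:-8,r2:Add2,r3:-5,r4:3

STATUS = TAG Add2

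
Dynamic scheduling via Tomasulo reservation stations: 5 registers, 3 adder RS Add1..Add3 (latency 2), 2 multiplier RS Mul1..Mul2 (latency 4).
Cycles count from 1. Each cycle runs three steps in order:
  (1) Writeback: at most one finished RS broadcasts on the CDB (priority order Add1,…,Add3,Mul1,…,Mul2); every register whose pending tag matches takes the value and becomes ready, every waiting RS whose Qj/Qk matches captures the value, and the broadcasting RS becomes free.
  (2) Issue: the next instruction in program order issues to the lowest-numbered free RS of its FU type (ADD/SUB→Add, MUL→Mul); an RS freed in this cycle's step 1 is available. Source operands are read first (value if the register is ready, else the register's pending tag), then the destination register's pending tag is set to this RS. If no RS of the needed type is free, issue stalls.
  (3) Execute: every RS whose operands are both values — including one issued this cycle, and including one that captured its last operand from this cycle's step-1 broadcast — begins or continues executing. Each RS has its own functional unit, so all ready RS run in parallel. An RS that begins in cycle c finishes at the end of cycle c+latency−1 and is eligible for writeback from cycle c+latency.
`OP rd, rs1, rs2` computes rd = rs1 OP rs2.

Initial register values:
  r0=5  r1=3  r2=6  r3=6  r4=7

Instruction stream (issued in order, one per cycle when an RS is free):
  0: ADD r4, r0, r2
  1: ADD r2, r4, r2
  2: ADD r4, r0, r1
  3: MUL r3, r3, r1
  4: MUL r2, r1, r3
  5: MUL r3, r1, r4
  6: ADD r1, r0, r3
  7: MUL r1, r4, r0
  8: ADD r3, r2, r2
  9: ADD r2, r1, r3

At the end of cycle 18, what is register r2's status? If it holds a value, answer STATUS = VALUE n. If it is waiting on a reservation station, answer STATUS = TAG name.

c1: issue ADD r4<-Add1 | r0:5,r1:3,r2:6,r3:6,r4:Add1
c2: issue ADD r2<-Add2 | r0:5,r1:3,r2:Add2,r3:6,r4:Add1
c3: CDB Add1=11; issue ADD r4<-Add1 | r0:5,r1:3,r2:Add2,r3:6,r4:Add1
c4: issue MUL r3<-Mul1 | r0:5,r1:3,r2:Add2,r3:Mul1,r4:Add1
c5: CDB Add1=8; issue MUL r2<-Mul2 | r0:5,r1:3,r2:Mul2,r3:Mul1,r4:8
c6: CDB Add2=17; stall | r0:5,r1:3,r2:Mul2,r3:Mul1,r4:8
c7: stall | r0:5,r1:3,r2:Mul2,r3:Mul1,r4:8
c8: CDB Mul1=18; issue MUL r3<-Mul1 | r0:5,r1:3,r2:Mul2,r3:Mul1,r4:8
c9: issue ADD r1<-Add1 | r0:5,r1:Add1,r2:Mul2,r3:Mul1,r4:8
c10: stall | r0:5,r1:Add1,r2:Mul2,r3:Mul1,r4:8
c11: stall | r0:5,r1:Add1,r2:Mul2,r3:Mul1,r4:8
c12: CDB Mul1=24; issue MUL r1<-Mul1 | r0:5,r1:Mul1,r2:Mul2,r3:24,r4:8
c13: CDB Mul2=54; issue ADD r3<-Add2 | r0:5,r1:Mul1,r2:54,r3:Add2,r4:8
c14: CDB Add1=29; issue ADD r2<-Add1 | r0:5,r1:Mul1,r2:Add1,r3:Add2,r4:8
c15: CDB Add2=108 | r0:5,r1:Mul1,r2:Add1,r3:108,r4:8
c16: CDB Mul1=40 | r0:5,r1:40,r2:Add1,r3:108,r4:8
c17: - | r0:5,r1:40,r2:Add1,r3:108,r4:8
c18: CDB Add1=148 | r0:5,r1:40,r2:148,r3:108,r4:8

STATUS = VALUE 148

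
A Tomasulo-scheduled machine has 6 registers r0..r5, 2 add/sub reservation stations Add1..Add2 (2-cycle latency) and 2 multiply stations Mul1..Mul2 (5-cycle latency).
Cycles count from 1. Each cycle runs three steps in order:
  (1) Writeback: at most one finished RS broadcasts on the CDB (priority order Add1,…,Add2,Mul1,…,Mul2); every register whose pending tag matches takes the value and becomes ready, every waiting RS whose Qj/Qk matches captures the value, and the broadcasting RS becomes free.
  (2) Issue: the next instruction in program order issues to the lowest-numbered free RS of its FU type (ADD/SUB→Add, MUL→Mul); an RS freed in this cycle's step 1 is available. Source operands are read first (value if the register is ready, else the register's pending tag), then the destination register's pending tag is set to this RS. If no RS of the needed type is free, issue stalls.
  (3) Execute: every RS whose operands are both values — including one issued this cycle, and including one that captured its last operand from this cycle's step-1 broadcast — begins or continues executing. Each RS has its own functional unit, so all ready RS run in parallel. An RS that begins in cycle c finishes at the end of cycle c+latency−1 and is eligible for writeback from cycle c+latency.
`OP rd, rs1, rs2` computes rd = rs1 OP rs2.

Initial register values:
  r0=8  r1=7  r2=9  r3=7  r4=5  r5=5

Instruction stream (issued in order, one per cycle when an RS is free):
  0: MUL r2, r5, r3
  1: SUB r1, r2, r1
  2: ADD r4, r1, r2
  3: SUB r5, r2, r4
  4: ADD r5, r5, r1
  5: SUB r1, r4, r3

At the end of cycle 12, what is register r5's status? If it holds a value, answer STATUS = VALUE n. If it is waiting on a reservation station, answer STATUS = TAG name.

STATUS = TAG Add2

cycle 1: issue MUL r2<-Mul1 // r0:8,r1:7,r2:Mul1,r3:7,r4:5,r5:5
cycle 2: issue SUB r1<-Add1 // r0:8,r1:Add1,r2:Mul1,r3:7,r4:5,r5:5
cycle 3: issue ADD r4<-Add2 // r0:8,r1:Add1,r2:Mul1,r3:7,r4:Add2,r5:5
cycle 4: stall // r0:8,r1:Add1,r2:Mul1,r3:7,r4:Add2,r5:5
cycle 5: stall // r0:8,r1:Add1,r2:Mul1,r3:7,r4:Add2,r5:5
cycle 6: CDB Mul1=35; stall // r0:8,r1:Add1,r2:35,r3:7,r4:Add2,r5:5
cycle 7: stall // r0:8,r1:Add1,r2:35,r3:7,r4:Add2,r5:5
cycle 8: CDB Add1=28; issue SUB r5<-Add1 // r0:8,r1:28,r2:35,r3:7,r4:Add2,r5:Add1
cycle 9: stall // r0:8,r1:28,r2:35,r3:7,r4:Add2,r5:Add1
cycle 10: CDB Add2=63; issue ADD r5<-Add2 // r0:8,r1:28,r2:35,r3:7,r4:63,r5:Add2
cycle 11: stall // r0:8,r1:28,r2:35,r3:7,r4:63,r5:Add2
cycle 12: CDB Add1=-28; issue SUB r1<-Add1 // r0:8,r1:Add1,r2:35,r3:7,r4:63,r5:Add2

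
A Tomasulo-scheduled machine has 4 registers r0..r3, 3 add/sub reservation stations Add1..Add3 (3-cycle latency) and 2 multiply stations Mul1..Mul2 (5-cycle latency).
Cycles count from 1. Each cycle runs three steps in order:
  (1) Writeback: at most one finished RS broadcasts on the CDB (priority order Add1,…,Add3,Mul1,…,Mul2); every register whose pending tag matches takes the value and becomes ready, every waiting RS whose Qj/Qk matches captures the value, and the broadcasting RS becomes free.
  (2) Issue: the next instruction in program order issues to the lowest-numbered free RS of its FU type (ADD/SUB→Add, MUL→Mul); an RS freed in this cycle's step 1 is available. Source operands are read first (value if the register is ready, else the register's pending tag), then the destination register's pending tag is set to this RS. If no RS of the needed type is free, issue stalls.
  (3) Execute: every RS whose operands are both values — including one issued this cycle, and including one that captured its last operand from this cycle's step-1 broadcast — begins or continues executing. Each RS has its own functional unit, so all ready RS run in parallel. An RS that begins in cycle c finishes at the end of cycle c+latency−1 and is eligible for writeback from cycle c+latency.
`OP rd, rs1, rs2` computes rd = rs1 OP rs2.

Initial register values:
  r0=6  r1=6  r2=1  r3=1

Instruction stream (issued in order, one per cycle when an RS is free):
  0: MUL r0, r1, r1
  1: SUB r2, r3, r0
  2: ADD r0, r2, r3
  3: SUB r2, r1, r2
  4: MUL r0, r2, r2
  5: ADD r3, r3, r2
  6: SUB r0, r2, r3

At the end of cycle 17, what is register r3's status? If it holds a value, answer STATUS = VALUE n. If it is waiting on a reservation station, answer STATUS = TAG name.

c1: issue MUL r0<-Mul1 | r0:Mul1,r1:6,r2:1,r3:1
c2: issue SUB r2<-Add1 | r0:Mul1,r1:6,r2:Add1,r3:1
c3: issue ADD r0<-Add2 | r0:Add2,r1:6,r2:Add1,r3:1
c4: issue SUB r2<-Add3 | r0:Add2,r1:6,r2:Add3,r3:1
c5: issue MUL r0<-Mul2 | r0:Mul2,r1:6,r2:Add3,r3:1
c6: CDB Mul1=36; stall | r0:Mul2,r1:6,r2:Add3,r3:1
c7: stall | r0:Mul2,r1:6,r2:Add3,r3:1
c8: stall | r0:Mul2,r1:6,r2:Add3,r3:1
c9: CDB Add1=-35; issue ADD r3<-Add1 | r0:Mul2,r1:6,r2:Add3,r3:Add1
c10: stall | r0:Mul2,r1:6,r2:Add3,r3:Add1
c11: stall | r0:Mul2,r1:6,r2:Add3,r3:Add1
c12: CDB Add2=-34; issue SUB r0<-Add2 | r0:Add2,r1:6,r2:Add3,r3:Add1
c13: CDB Add3=41 | r0:Add2,r1:6,r2:41,r3:Add1
c14: - | r0:Add2,r1:6,r2:41,r3:Add1
c15: - | r0:Add2,r1:6,r2:41,r3:Add1
c16: CDB Add1=42 | r0:Add2,r1:6,r2:41,r3:42
c17: - | r0:Add2,r1:6,r2:41,r3:42

STATUS = VALUE 42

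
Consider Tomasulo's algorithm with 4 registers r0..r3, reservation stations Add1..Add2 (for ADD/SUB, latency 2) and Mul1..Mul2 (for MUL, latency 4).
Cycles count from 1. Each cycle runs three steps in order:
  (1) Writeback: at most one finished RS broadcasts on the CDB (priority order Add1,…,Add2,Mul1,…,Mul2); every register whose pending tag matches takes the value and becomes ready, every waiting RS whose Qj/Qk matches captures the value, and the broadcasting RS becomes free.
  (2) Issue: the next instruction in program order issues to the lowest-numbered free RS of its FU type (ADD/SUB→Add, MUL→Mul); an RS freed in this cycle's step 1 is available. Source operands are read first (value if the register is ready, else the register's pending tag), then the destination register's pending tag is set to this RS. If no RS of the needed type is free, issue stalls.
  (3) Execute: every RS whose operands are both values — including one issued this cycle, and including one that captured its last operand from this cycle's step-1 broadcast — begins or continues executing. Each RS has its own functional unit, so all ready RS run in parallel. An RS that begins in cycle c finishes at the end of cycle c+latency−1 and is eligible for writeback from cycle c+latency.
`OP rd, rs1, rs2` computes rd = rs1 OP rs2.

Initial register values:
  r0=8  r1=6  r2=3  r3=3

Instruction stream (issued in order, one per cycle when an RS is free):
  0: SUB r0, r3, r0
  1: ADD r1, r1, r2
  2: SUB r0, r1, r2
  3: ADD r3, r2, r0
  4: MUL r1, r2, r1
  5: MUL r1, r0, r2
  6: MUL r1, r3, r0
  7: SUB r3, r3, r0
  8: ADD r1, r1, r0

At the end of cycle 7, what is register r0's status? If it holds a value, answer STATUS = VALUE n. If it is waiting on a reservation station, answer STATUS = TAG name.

cycle 1: issue SUB r0<-Add1 // r0:Add1,r1:6,r2:3,r3:3
cycle 2: issue ADD r1<-Add2 // r0:Add1,r1:Add2,r2:3,r3:3
cycle 3: CDB Add1=-5; issue SUB r0<-Add1 // r0:Add1,r1:Add2,r2:3,r3:3
cycle 4: CDB Add2=9; issue ADD r3<-Add2 // r0:Add1,r1:9,r2:3,r3:Add2
cycle 5: issue MUL r1<-Mul1 // r0:Add1,r1:Mul1,r2:3,r3:Add2
cycle 6: CDB Add1=6; issue MUL r1<-Mul2 // r0:6,r1:Mul2,r2:3,r3:Add2
cycle 7: stall // r0:6,r1:Mul2,r2:3,r3:Add2

STATUS = VALUE 6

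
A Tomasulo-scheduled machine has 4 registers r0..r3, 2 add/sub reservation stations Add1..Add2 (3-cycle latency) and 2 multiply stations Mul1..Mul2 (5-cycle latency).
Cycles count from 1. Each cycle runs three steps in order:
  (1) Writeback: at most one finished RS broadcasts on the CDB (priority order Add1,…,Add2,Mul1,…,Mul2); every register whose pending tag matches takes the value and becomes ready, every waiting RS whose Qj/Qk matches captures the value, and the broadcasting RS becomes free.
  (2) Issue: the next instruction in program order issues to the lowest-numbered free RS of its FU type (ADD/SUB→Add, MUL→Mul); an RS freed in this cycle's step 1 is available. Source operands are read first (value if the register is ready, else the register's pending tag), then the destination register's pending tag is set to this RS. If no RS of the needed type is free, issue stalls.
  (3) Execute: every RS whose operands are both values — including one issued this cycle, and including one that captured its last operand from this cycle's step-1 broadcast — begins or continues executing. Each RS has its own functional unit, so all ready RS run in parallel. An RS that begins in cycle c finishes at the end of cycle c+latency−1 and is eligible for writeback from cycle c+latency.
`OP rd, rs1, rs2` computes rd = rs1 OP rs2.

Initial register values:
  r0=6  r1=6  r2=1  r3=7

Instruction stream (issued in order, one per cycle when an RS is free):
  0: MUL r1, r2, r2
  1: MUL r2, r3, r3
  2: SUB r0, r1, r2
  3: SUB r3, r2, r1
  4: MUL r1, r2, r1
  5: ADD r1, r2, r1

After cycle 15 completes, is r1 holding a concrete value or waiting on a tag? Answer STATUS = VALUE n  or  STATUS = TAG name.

STATUS = VALUE 98

  c1: issue MUL r1<-Mul1  regs: r0:6,r1:Mul1,r2:1,r3:7
  c2: issue MUL r2<-Mul2  regs: r0:6,r1:Mul1,r2:Mul2,r3:7
  c3: issue SUB r0<-Add1  regs: r0:Add1,r1:Mul1,r2:Mul2,r3:7
  c4: issue SUB r3<-Add2  regs: r0:Add1,r1:Mul1,r2:Mul2,r3:Add2
  c5: stall  regs: r0:Add1,r1:Mul1,r2:Mul2,r3:Add2
  c6: CDB Mul1=1; issue MUL r1<-Mul1  regs: r0:Add1,r1:Mul1,r2:Mul2,r3:Add2
  c7: CDB Mul2=49; stall  regs: r0:Add1,r1:Mul1,r2:49,r3:Add2
  c8: stall  regs: r0:Add1,r1:Mul1,r2:49,r3:Add2
  c9: stall  regs: r0:Add1,r1:Mul1,r2:49,r3:Add2
  c10: CDB Add1=-48; issue ADD r1<-Add1  regs: r0:-48,r1:Add1,r2:49,r3:Add2
  c11: CDB Add2=48  regs: r0:-48,r1:Add1,r2:49,r3:48
  c12: CDB Mul1=49  regs: r0:-48,r1:Add1,r2:49,r3:48
  c13: -  regs: r0:-48,r1:Add1,r2:49,r3:48
  c14: -  regs: r0:-48,r1:Add1,r2:49,r3:48
  c15: CDB Add1=98  regs: r0:-48,r1:98,r2:49,r3:48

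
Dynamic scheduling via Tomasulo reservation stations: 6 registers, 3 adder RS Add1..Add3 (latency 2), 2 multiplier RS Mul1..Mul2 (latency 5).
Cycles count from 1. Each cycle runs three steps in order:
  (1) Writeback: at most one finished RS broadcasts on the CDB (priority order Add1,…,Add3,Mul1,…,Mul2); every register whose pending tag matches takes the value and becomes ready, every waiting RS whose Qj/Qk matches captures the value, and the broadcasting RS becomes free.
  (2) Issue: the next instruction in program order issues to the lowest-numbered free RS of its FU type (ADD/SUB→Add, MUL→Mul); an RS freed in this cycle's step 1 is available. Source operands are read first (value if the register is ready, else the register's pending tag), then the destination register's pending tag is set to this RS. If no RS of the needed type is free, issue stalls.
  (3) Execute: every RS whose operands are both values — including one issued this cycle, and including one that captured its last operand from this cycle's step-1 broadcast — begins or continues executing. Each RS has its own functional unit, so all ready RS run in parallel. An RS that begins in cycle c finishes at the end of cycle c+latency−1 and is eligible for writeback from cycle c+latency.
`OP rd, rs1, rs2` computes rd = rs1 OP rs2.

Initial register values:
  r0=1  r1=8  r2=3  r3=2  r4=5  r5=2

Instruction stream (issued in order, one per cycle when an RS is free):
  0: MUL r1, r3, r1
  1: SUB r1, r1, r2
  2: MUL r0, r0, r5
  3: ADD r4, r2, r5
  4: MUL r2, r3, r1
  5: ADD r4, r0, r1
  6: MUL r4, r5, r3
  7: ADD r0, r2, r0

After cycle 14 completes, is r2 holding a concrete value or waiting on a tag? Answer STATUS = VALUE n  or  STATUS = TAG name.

STATUS = VALUE 26

c1: issue MUL r1<-Mul1 | r0:1,r1:Mul1,r2:3,r3:2,r4:5,r5:2
c2: issue SUB r1<-Add1 | r0:1,r1:Add1,r2:3,r3:2,r4:5,r5:2
c3: issue MUL r0<-Mul2 | r0:Mul2,r1:Add1,r2:3,r3:2,r4:5,r5:2
c4: issue ADD r4<-Add2 | r0:Mul2,r1:Add1,r2:3,r3:2,r4:Add2,r5:2
c5: stall | r0:Mul2,r1:Add1,r2:3,r3:2,r4:Add2,r5:2
c6: CDB Add2=5; stall | r0:Mul2,r1:Add1,r2:3,r3:2,r4:5,r5:2
c7: CDB Mul1=16; issue MUL r2<-Mul1 | r0:Mul2,r1:Add1,r2:Mul1,r3:2,r4:5,r5:2
c8: CDB Mul2=2; issue ADD r4<-Add2 | r0:2,r1:Add1,r2:Mul1,r3:2,r4:Add2,r5:2
c9: CDB Add1=13; issue MUL r4<-Mul2 | r0:2,r1:13,r2:Mul1,r3:2,r4:Mul2,r5:2
c10: issue ADD r0<-Add1 | r0:Add1,r1:13,r2:Mul1,r3:2,r4:Mul2,r5:2
c11: CDB Add2=15 | r0:Add1,r1:13,r2:Mul1,r3:2,r4:Mul2,r5:2
c12: - | r0:Add1,r1:13,r2:Mul1,r3:2,r4:Mul2,r5:2
c13: - | r0:Add1,r1:13,r2:Mul1,r3:2,r4:Mul2,r5:2
c14: CDB Mul1=26 | r0:Add1,r1:13,r2:26,r3:2,r4:Mul2,r5:2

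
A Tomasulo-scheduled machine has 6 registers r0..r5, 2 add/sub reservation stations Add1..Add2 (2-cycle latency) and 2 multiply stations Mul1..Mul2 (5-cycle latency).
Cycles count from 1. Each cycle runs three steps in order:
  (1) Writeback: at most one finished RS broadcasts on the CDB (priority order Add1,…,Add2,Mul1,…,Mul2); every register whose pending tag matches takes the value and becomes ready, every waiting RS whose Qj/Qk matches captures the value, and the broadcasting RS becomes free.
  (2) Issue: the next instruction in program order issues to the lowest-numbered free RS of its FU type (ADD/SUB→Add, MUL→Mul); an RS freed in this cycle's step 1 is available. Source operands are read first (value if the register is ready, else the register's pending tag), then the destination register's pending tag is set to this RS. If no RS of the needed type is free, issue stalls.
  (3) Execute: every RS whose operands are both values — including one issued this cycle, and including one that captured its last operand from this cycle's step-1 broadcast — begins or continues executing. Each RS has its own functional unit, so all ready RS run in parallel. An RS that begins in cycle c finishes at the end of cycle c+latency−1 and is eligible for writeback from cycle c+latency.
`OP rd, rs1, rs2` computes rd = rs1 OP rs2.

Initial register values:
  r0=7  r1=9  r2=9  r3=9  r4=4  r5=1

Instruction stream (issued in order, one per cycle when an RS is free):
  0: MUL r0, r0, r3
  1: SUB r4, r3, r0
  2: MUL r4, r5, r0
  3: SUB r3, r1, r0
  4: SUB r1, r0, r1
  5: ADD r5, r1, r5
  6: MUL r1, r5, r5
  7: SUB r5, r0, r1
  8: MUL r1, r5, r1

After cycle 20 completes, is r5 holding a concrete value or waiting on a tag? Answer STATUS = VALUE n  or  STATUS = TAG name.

  c1: issue MUL r0<-Mul1  regs: r0:Mul1,r1:9,r2:9,r3:9,r4:4,r5:1
  c2: issue SUB r4<-Add1  regs: r0:Mul1,r1:9,r2:9,r3:9,r4:Add1,r5:1
  c3: issue MUL r4<-Mul2  regs: r0:Mul1,r1:9,r2:9,r3:9,r4:Mul2,r5:1
  c4: issue SUB r3<-Add2  regs: r0:Mul1,r1:9,r2:9,r3:Add2,r4:Mul2,r5:1
  c5: stall  regs: r0:Mul1,r1:9,r2:9,r3:Add2,r4:Mul2,r5:1
  c6: CDB Mul1=63; stall  regs: r0:63,r1:9,r2:9,r3:Add2,r4:Mul2,r5:1
  c7: stall  regs: r0:63,r1:9,r2:9,r3:Add2,r4:Mul2,r5:1
  c8: CDB Add1=-54; issue SUB r1<-Add1  regs: r0:63,r1:Add1,r2:9,r3:Add2,r4:Mul2,r5:1
  c9: CDB Add2=-54; issue ADD r5<-Add2  regs: r0:63,r1:Add1,r2:9,r3:-54,r4:Mul2,r5:Add2
  c10: CDB Add1=54; issue MUL r1<-Mul1  regs: r0:63,r1:Mul1,r2:9,r3:-54,r4:Mul2,r5:Add2
  c11: CDB Mul2=63; issue SUB r5<-Add1  regs: r0:63,r1:Mul1,r2:9,r3:-54,r4:63,r5:Add1
  c12: CDB Add2=55; issue MUL r1<-Mul2  regs: r0:63,r1:Mul2,r2:9,r3:-54,r4:63,r5:Add1
  c13: -  regs: r0:63,r1:Mul2,r2:9,r3:-54,r4:63,r5:Add1
  c14: -  regs: r0:63,r1:Mul2,r2:9,r3:-54,r4:63,r5:Add1
  c15: -  regs: r0:63,r1:Mul2,r2:9,r3:-54,r4:63,r5:Add1
  c16: -  regs: r0:63,r1:Mul2,r2:9,r3:-54,r4:63,r5:Add1
  c17: CDB Mul1=3025  regs: r0:63,r1:Mul2,r2:9,r3:-54,r4:63,r5:Add1
  c18: -  regs: r0:63,r1:Mul2,r2:9,r3:-54,r4:63,r5:Add1
  c19: CDB Add1=-2962  regs: r0:63,r1:Mul2,r2:9,r3:-54,r4:63,r5:-2962
  c20: -  regs: r0:63,r1:Mul2,r2:9,r3:-54,r4:63,r5:-2962

STATUS = VALUE -2962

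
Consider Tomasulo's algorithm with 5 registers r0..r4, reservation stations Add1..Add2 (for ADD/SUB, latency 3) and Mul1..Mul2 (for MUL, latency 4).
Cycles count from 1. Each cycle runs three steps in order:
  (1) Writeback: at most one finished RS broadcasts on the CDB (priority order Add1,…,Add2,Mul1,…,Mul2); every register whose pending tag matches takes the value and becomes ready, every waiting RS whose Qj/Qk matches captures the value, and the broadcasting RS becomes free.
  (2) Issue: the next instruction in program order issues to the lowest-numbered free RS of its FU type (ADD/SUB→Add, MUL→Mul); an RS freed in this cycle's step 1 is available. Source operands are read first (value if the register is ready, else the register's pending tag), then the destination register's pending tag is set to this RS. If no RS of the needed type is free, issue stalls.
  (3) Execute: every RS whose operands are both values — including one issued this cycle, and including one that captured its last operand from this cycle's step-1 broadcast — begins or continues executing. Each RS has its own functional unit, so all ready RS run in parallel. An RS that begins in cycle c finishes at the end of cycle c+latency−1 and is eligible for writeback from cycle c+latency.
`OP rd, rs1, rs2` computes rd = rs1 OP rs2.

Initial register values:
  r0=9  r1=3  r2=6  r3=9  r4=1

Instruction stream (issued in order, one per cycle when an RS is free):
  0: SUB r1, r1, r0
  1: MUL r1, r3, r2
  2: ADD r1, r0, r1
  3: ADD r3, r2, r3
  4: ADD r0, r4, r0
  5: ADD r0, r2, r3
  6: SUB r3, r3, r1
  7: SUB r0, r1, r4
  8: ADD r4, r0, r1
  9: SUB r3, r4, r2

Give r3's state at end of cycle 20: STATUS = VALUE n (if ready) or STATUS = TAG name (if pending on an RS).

STATUS = TAG Add2

  c1: issue SUB r1<-Add1  regs: r0:9,r1:Add1,r2:6,r3:9,r4:1
  c2: issue MUL r1<-Mul1  regs: r0:9,r1:Mul1,r2:6,r3:9,r4:1
  c3: issue ADD r1<-Add2  regs: r0:9,r1:Add2,r2:6,r3:9,r4:1
  c4: CDB Add1=-6; issue ADD r3<-Add1  regs: r0:9,r1:Add2,r2:6,r3:Add1,r4:1
  c5: stall  regs: r0:9,r1:Add2,r2:6,r3:Add1,r4:1
  c6: CDB Mul1=54; stall  regs: r0:9,r1:Add2,r2:6,r3:Add1,r4:1
  c7: CDB Add1=15; issue ADD r0<-Add1  regs: r0:Add1,r1:Add2,r2:6,r3:15,r4:1
  c8: stall  regs: r0:Add1,r1:Add2,r2:6,r3:15,r4:1
  c9: CDB Add2=63; issue ADD r0<-Add2  regs: r0:Add2,r1:63,r2:6,r3:15,r4:1
  c10: CDB Add1=10; issue SUB r3<-Add1  regs: r0:Add2,r1:63,r2:6,r3:Add1,r4:1
  c11: stall  regs: r0:Add2,r1:63,r2:6,r3:Add1,r4:1
  c12: CDB Add2=21; issue SUB r0<-Add2  regs: r0:Add2,r1:63,r2:6,r3:Add1,r4:1
  c13: CDB Add1=-48; issue ADD r4<-Add1  regs: r0:Add2,r1:63,r2:6,r3:-48,r4:Add1
  c14: stall  regs: r0:Add2,r1:63,r2:6,r3:-48,r4:Add1
  c15: CDB Add2=62; issue SUB r3<-Add2  regs: r0:62,r1:63,r2:6,r3:Add2,r4:Add1
  c16: -  regs: r0:62,r1:63,r2:6,r3:Add2,r4:Add1
  c17: -  regs: r0:62,r1:63,r2:6,r3:Add2,r4:Add1
  c18: CDB Add1=125  regs: r0:62,r1:63,r2:6,r3:Add2,r4:125
  c19: -  regs: r0:62,r1:63,r2:6,r3:Add2,r4:125
  c20: -  regs: r0:62,r1:63,r2:6,r3:Add2,r4:125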